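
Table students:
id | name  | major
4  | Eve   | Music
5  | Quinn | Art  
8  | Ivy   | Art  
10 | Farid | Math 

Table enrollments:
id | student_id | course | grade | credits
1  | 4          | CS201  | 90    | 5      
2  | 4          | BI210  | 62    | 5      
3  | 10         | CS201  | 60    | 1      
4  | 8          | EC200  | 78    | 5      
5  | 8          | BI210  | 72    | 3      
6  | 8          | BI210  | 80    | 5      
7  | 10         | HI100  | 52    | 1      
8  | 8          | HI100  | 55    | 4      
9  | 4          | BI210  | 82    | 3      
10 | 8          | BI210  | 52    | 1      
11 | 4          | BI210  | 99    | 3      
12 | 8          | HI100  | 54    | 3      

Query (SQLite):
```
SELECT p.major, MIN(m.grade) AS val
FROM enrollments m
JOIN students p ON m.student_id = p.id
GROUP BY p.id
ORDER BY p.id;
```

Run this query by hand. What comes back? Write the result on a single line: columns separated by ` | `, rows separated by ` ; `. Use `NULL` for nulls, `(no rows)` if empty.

Music | 62 ; Art | 52 ; Math | 52

Join each enrollments row to its students via student_id.
Group joined rows by students.id; compute MIN(m.grade) per group.
  4: ids {1, 2, 9, 11} → MIN(m.grade)=62
  8: ids {4, 5, 6, 8, 10, 12} → MIN(m.grade)=52
  10: ids {3, 7} → MIN(m.grade)=52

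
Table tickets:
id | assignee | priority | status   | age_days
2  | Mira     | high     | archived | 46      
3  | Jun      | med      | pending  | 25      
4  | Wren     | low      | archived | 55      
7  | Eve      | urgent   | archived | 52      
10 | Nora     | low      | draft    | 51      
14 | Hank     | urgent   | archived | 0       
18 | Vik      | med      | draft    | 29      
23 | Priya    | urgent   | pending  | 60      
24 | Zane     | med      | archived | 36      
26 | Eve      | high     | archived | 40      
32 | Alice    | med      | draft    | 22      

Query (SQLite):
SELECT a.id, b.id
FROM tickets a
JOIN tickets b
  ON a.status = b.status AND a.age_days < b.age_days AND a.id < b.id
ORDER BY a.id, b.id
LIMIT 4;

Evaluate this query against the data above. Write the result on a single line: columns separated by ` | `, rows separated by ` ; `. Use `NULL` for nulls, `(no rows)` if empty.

2 | 4 ; 2 | 7 ; 3 | 23 ; 14 | 24

Pairs (a,b) with same status, a.age_days < b.age_days, a.id < b.id.
status groups: archived:{2,4,7,14,24,26} draft:{10,18,32} pending:{3,23}
Ordered by (a.id, b.id); first 4.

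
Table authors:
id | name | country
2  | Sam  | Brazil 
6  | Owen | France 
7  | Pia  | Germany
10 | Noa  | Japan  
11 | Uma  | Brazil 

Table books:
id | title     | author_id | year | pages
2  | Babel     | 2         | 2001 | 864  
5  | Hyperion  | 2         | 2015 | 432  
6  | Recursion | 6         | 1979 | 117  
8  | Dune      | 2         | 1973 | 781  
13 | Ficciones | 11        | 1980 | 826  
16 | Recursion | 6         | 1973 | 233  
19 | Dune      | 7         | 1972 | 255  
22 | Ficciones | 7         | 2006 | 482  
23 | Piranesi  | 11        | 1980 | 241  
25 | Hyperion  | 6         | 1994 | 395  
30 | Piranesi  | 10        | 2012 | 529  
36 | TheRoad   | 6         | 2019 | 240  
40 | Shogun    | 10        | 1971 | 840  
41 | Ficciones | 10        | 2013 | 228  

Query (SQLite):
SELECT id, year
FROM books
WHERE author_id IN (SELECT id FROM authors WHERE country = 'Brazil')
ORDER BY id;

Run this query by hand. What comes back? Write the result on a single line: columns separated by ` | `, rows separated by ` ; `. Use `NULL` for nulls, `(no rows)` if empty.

2 | 2001 ; 5 | 2015 ; 8 | 1973 ; 13 | 1980 ; 23 | 1980

Inner query: authors.id where country = 'Brazil'.
Outer: keep books rows whose author_id is in that set.
Inner query → {2, 11}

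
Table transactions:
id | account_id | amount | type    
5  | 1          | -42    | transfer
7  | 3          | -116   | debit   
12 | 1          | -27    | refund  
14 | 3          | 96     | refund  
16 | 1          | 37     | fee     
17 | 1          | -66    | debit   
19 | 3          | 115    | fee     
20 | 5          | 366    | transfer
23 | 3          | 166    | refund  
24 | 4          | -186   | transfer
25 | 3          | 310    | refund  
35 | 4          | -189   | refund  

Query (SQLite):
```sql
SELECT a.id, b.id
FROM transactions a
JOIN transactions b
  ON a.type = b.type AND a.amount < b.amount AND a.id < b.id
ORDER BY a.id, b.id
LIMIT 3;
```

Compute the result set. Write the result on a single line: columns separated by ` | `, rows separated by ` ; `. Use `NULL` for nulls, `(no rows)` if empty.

5 | 20 ; 7 | 17 ; 12 | 14

Pairs (a,b) with same type, a.amount < b.amount, a.id < b.id.
type groups: debit:{7,17} fee:{16,19} refund:{12,14,23,25,35} transfer:{5,20,24}
Ordered by (a.id, b.id); first 3.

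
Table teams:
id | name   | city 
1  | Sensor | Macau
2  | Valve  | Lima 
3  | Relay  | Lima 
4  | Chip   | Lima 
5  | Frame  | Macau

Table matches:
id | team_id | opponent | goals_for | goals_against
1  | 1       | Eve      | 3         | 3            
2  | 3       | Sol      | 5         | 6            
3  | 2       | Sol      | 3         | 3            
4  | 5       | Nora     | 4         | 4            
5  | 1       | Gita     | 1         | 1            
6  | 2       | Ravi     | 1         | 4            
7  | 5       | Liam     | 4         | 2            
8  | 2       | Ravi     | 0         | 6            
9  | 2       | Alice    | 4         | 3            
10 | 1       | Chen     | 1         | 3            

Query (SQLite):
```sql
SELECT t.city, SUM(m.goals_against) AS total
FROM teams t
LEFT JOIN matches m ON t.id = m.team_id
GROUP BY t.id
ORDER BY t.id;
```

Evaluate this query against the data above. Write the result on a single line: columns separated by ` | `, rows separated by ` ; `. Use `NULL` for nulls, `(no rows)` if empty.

Macau | 7 ; Lima | 16 ; Lima | 6 ; Lima | NULL ; Macau | 6

LEFT JOIN keeps every teams row; unmatched ones get NULL for matches columns.
Group by teams.id and compute SUM(m.goals_against). SUM over an all-NULL group is NULL.
  1: ids {1, 5, 10} → SUM(m.goals_against)=7
  2: ids {3, 6, 8, 9} → SUM(m.goals_against)=16
  3: ids {2} → SUM(m.goals_against)=6
  4: ids {—} → SUM(m.goals_against)=NULL
  5: ids {4, 7} → SUM(m.goals_against)=6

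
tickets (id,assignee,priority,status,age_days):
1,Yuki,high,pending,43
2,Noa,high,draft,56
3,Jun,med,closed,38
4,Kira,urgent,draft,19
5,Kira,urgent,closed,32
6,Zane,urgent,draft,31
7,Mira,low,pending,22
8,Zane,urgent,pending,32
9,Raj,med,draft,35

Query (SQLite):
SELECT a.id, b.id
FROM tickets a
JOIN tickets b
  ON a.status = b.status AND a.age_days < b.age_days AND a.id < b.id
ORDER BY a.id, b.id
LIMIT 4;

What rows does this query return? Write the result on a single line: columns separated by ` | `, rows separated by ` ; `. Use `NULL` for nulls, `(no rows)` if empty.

4 | 6 ; 4 | 9 ; 6 | 9 ; 7 | 8

Pairs (a,b) with same status, a.age_days < b.age_days, a.id < b.id.
status groups: closed:{3,5} draft:{2,4,6,9} pending:{1,7,8}
Ordered by (a.id, b.id); first 4.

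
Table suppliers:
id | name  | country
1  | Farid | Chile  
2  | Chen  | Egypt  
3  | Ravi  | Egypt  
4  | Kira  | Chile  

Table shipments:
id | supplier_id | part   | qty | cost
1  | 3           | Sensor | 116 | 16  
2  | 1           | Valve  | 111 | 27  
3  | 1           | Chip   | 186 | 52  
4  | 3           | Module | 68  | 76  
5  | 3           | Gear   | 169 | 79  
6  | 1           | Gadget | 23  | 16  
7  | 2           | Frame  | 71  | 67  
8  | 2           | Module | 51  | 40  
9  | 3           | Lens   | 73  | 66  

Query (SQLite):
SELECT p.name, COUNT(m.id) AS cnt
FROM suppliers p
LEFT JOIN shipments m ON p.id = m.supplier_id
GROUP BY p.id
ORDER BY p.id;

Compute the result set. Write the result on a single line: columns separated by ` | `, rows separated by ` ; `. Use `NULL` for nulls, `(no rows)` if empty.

LEFT JOIN keeps every suppliers row; unmatched ones get NULL for shipments columns.
Group by suppliers.id and compute COUNT(m.id). COUNT(col) of an all-NULL group is 0.
  1: ids {2, 3, 6} → COUNT(m.id)=3
  2: ids {7, 8} → COUNT(m.id)=2
  3: ids {1, 4, 5, 9} → COUNT(m.id)=4
  4: ids {—} → COUNT(m.id)=0

Farid | 3 ; Chen | 2 ; Ravi | 4 ; Kira | 0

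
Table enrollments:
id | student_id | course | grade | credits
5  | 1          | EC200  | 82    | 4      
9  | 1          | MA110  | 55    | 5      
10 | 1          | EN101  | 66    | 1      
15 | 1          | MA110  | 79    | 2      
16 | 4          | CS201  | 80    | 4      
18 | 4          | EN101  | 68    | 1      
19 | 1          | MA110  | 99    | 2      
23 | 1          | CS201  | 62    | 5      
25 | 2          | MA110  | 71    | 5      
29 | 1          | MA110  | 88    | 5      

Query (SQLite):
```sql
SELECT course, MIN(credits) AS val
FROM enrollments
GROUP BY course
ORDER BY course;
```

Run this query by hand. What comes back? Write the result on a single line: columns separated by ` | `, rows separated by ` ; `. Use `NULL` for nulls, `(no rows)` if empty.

Partition enrollments by course; compute MIN(credits) within each group.
  CS201: ids {16, 23} → MIN(credits)=4
  EC200: ids {5} → MIN(credits)=4
  EN101: ids {10, 18} → MIN(credits)=1
  MA110: ids {9, 15, 19, 25, 29} → MIN(credits)=2

CS201 | 4 ; EC200 | 4 ; EN101 | 1 ; MA110 | 2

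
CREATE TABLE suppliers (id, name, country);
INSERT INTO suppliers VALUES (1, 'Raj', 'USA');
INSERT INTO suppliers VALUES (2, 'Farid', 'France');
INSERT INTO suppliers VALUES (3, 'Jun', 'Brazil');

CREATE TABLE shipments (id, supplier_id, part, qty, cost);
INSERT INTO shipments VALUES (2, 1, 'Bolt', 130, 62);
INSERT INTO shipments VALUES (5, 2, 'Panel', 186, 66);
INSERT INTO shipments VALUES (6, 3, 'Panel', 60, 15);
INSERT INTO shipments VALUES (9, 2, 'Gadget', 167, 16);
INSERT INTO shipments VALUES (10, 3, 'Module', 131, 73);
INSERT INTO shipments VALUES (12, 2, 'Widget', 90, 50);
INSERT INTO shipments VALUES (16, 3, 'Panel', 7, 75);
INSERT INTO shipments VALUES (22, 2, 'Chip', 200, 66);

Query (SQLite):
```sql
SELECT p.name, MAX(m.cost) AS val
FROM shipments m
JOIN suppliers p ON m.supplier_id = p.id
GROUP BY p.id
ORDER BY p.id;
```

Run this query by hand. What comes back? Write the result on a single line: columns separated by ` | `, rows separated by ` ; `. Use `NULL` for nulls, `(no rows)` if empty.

Join each shipments row to its suppliers via supplier_id.
Group joined rows by suppliers.id; compute MAX(m.cost) per group.
  1: ids {2} → MAX(m.cost)=62
  2: ids {5, 9, 12, 22} → MAX(m.cost)=66
  3: ids {6, 10, 16} → MAX(m.cost)=75

Raj | 62 ; Farid | 66 ; Jun | 75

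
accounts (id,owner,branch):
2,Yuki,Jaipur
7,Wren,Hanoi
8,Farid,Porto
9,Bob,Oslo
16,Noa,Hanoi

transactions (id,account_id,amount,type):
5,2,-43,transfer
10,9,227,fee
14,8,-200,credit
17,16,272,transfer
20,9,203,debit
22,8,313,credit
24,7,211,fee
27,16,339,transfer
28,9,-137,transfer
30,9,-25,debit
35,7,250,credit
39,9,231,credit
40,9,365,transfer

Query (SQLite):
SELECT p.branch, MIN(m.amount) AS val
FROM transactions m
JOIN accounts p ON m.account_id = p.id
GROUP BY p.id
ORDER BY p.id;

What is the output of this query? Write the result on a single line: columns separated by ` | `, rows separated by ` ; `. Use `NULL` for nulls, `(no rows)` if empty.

Jaipur | -43 ; Hanoi | 211 ; Porto | -200 ; Oslo | -137 ; Hanoi | 272

Join each transactions row to its accounts via account_id.
Group joined rows by accounts.id; compute MIN(m.amount) per group.
  2: ids {5} → MIN(m.amount)=-43
  7: ids {24, 35} → MIN(m.amount)=211
  8: ids {14, 22} → MIN(m.amount)=-200
  9: ids {10, 20, 28, 30, 39, 40} → MIN(m.amount)=-137
  16: ids {17, 27} → MIN(m.amount)=272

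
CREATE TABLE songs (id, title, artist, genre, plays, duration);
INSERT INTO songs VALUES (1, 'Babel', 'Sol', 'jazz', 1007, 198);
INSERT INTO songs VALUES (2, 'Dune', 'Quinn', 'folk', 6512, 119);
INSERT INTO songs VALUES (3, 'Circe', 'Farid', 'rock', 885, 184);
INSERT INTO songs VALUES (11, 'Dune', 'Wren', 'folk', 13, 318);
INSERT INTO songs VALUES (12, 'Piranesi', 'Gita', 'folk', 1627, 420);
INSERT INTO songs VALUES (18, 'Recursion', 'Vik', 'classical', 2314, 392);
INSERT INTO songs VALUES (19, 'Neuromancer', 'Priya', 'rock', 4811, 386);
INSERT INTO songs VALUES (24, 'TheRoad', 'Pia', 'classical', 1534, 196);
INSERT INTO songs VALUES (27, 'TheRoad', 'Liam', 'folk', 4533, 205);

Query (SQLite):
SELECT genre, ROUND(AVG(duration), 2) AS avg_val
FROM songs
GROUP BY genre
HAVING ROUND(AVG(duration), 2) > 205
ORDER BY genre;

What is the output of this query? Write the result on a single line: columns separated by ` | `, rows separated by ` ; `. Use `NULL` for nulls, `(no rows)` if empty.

Partition songs by genre; compute ROUND(AVG(duration), 2) within each group.
HAVING: keep groups where ROUND(AVG(duration), 2) > 205.
  classical: ids {18, 24} → ROUND(AVG(duration), 2)=294
  folk: ids {2, 11, 12, 27} → ROUND(AVG(duration), 2)=265.5
  jazz: ids {1} → ROUND(AVG(duration), 2)=198
  rock: ids {3, 19} → ROUND(AVG(duration), 2)=285

classical | 294 ; folk | 265.5 ; rock | 285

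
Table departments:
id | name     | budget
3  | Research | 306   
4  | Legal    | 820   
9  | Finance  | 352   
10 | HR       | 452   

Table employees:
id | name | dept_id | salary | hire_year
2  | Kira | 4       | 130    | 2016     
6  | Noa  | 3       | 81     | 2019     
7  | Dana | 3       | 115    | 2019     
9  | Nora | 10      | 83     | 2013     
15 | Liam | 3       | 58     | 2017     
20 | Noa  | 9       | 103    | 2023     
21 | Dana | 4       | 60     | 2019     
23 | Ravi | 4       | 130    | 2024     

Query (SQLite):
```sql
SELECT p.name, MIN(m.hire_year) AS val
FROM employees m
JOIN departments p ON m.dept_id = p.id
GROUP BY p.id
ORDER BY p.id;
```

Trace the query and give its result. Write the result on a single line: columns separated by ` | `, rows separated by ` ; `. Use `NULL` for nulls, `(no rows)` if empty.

Research | 2017 ; Legal | 2016 ; Finance | 2023 ; HR | 2013

Join each employees row to its departments via dept_id.
Group joined rows by departments.id; compute MIN(m.hire_year) per group.
  3: ids {6, 7, 15} → MIN(m.hire_year)=2017
  4: ids {2, 21, 23} → MIN(m.hire_year)=2016
  9: ids {20} → MIN(m.hire_year)=2023
  10: ids {9} → MIN(m.hire_year)=2013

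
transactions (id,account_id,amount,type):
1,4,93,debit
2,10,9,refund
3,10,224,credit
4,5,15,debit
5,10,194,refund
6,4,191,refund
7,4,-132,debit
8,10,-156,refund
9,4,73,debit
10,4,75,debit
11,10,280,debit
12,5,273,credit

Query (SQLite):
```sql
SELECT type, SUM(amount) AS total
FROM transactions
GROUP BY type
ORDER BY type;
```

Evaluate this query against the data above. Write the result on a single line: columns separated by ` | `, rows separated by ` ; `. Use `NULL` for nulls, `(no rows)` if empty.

credit | 497 ; debit | 404 ; refund | 238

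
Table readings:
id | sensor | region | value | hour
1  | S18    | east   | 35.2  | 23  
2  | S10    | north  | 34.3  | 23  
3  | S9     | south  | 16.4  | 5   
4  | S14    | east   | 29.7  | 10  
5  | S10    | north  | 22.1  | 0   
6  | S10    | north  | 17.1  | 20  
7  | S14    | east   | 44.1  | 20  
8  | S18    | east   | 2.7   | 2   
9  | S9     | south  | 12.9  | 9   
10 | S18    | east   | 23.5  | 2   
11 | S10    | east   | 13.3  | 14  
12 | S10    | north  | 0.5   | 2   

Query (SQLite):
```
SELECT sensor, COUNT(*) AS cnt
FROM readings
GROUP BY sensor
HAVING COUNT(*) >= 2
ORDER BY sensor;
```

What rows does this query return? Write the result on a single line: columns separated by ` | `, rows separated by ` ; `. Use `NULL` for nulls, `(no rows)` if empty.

S10 | 5 ; S14 | 2 ; S18 | 3 ; S9 | 2

Partition readings by sensor; compute COUNT(*) within each group.
HAVING: keep groups with count ≥ 2.
  S10: ids {2, 5, 6, 11, 12} → COUNT(*)=5
  S14: ids {4, 7} → COUNT(*)=2
  S18: ids {1, 8, 10} → COUNT(*)=3
  S9: ids {3, 9} → COUNT(*)=2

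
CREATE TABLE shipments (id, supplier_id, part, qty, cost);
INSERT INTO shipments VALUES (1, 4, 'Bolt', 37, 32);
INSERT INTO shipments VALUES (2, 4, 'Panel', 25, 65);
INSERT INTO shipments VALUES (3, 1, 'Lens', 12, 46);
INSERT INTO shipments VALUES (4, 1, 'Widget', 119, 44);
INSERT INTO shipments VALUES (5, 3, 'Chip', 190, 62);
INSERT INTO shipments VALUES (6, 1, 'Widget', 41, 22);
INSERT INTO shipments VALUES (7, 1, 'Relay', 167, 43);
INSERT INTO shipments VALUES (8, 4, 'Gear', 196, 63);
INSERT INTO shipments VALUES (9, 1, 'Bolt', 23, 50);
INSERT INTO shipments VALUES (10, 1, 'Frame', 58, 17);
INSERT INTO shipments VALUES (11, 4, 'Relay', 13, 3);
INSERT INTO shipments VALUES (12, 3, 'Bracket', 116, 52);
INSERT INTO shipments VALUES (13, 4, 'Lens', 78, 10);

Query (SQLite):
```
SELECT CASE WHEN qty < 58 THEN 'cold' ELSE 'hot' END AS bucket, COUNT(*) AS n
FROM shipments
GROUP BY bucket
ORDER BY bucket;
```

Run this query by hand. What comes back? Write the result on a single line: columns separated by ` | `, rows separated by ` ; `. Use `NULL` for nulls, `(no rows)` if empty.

Bucket rows by qty < 58 → 'cold' else 'hot'; count each bucket.

cold | 6 ; hot | 7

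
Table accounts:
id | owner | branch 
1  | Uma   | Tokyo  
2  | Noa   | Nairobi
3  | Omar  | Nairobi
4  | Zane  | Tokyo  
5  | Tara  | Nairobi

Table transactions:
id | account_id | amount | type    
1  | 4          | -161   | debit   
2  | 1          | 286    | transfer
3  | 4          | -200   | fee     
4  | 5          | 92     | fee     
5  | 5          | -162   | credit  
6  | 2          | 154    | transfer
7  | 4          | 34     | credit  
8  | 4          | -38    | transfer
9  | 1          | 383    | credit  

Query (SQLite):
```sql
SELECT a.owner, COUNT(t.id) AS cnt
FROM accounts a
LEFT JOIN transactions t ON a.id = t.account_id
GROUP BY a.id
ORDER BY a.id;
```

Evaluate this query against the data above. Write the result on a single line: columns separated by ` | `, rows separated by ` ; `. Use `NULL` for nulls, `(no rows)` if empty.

LEFT JOIN keeps every accounts row; unmatched ones get NULL for transactions columns.
Group by accounts.id and compute COUNT(t.id). COUNT(col) of an all-NULL group is 0.
  1: ids {2, 9} → COUNT(t.id)=2
  2: ids {6} → COUNT(t.id)=1
  3: ids {—} → COUNT(t.id)=0
  4: ids {1, 3, 7, 8} → COUNT(t.id)=4
  5: ids {4, 5} → COUNT(t.id)=2

Uma | 2 ; Noa | 1 ; Omar | 0 ; Zane | 4 ; Tara | 2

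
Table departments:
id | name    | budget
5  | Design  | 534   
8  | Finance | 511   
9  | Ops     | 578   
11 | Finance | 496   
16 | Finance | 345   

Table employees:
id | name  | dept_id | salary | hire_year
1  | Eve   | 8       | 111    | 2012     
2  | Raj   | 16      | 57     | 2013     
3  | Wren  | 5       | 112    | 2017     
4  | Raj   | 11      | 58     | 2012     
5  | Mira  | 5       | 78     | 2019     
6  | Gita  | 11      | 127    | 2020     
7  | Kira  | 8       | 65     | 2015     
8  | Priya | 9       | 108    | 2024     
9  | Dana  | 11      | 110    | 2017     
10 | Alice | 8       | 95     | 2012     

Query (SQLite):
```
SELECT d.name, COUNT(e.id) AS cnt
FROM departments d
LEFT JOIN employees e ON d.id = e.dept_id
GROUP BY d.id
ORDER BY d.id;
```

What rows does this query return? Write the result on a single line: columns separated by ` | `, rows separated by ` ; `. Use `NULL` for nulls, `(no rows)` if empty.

Design | 2 ; Finance | 3 ; Ops | 1 ; Finance | 3 ; Finance | 1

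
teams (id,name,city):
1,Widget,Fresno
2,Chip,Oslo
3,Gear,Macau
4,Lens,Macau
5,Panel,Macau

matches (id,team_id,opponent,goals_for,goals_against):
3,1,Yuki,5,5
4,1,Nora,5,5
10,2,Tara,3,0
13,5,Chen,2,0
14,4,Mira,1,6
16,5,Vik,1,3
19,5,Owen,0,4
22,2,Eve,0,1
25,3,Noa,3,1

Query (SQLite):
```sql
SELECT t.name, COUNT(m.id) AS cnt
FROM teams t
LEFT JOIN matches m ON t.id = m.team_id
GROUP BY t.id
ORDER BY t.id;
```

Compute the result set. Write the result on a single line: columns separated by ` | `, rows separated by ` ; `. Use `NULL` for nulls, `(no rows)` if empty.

Widget | 2 ; Chip | 2 ; Gear | 1 ; Lens | 1 ; Panel | 3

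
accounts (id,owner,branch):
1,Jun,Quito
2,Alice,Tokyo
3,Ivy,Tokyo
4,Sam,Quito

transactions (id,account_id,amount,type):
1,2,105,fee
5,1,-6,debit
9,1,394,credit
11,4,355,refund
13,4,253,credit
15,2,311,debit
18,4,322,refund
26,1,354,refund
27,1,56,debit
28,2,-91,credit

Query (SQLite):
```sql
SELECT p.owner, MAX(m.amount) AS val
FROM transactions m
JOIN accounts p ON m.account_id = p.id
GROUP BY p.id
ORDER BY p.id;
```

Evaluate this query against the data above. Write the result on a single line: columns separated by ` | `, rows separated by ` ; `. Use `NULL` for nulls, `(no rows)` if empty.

Jun | 394 ; Alice | 311 ; Sam | 355

Join each transactions row to its accounts via account_id.
Group joined rows by accounts.id; compute MAX(m.amount) per group.
  1: ids {5, 9, 26, 27} → MAX(m.amount)=394
  2: ids {1, 15, 28} → MAX(m.amount)=311
  4: ids {11, 13, 18} → MAX(m.amount)=355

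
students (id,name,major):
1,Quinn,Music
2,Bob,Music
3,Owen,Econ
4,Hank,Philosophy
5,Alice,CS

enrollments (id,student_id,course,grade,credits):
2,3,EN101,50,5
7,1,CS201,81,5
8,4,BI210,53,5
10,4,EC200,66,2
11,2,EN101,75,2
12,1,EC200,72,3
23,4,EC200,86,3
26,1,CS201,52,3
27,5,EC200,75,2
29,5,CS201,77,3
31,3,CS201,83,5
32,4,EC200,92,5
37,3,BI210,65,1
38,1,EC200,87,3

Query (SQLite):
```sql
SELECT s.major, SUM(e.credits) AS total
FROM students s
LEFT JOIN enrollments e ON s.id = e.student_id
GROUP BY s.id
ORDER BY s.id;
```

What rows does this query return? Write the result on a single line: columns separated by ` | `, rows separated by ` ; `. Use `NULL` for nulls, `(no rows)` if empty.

LEFT JOIN keeps every students row; unmatched ones get NULL for enrollments columns.
Group by students.id and compute SUM(e.credits). SUM over an all-NULL group is NULL.
  1: ids {7, 12, 26, 38} → SUM(e.credits)=14
  2: ids {11} → SUM(e.credits)=2
  3: ids {2, 31, 37} → SUM(e.credits)=11
  4: ids {8, 10, 23, 32} → SUM(e.credits)=15
  5: ids {27, 29} → SUM(e.credits)=5

Music | 14 ; Music | 2 ; Econ | 11 ; Philosophy | 15 ; CS | 5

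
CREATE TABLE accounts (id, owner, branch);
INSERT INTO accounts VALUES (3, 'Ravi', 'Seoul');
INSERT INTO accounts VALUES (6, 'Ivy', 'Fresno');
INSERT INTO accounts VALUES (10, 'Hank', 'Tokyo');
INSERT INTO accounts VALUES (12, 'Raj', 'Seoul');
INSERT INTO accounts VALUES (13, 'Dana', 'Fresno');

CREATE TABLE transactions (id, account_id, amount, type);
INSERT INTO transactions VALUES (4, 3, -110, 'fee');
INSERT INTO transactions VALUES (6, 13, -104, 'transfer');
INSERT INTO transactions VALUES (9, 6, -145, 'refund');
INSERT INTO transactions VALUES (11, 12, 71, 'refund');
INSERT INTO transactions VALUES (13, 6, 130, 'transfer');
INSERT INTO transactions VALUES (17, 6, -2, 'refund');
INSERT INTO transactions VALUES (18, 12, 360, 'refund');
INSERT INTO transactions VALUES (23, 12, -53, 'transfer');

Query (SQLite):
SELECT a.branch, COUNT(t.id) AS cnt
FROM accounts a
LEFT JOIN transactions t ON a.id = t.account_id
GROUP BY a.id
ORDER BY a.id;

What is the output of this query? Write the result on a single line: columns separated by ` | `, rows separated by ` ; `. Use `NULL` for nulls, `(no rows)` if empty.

LEFT JOIN keeps every accounts row; unmatched ones get NULL for transactions columns.
Group by accounts.id and compute COUNT(t.id). COUNT(col) of an all-NULL group is 0.
  3: ids {4} → COUNT(t.id)=1
  6: ids {9, 13, 17} → COUNT(t.id)=3
  10: ids {—} → COUNT(t.id)=0
  12: ids {11, 18, 23} → COUNT(t.id)=3
  13: ids {6} → COUNT(t.id)=1

Seoul | 1 ; Fresno | 3 ; Tokyo | 0 ; Seoul | 3 ; Fresno | 1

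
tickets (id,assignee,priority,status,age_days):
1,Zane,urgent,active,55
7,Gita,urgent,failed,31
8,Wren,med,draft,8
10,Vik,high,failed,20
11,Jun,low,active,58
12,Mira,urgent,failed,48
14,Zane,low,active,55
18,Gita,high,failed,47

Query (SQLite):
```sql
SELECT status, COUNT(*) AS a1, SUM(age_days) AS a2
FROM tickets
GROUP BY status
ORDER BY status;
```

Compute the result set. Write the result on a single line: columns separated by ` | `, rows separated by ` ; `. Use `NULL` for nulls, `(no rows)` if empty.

active | 3 | 168 ; draft | 1 | 8 ; failed | 4 | 146

Group tickets by status.
Per group compute: COUNT(*), SUM(age_days).
  active: ids {1, 11, 14} → COUNT(*)=3, SUM(age_days)=168
  draft: ids {8} → COUNT(*)=1, SUM(age_days)=8
  failed: ids {7, 10, 12, 18} → COUNT(*)=4, SUM(age_days)=146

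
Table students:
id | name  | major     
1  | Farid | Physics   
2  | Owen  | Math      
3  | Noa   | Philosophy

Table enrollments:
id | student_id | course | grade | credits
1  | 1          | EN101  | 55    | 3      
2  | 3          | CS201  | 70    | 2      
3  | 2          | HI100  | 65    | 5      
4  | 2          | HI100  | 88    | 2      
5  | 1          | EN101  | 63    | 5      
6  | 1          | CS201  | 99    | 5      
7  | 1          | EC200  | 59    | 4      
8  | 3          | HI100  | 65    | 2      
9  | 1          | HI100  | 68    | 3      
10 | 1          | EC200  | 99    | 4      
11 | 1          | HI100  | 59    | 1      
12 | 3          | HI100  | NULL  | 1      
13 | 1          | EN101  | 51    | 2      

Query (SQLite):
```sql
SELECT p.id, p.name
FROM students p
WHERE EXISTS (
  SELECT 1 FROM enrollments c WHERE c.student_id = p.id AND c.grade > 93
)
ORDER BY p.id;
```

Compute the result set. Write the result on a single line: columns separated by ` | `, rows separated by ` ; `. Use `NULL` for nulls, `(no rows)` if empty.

1 | Farid

For each students row, check whether any enrollments with matching student_id has grade > 93.
Keep rows where that is true.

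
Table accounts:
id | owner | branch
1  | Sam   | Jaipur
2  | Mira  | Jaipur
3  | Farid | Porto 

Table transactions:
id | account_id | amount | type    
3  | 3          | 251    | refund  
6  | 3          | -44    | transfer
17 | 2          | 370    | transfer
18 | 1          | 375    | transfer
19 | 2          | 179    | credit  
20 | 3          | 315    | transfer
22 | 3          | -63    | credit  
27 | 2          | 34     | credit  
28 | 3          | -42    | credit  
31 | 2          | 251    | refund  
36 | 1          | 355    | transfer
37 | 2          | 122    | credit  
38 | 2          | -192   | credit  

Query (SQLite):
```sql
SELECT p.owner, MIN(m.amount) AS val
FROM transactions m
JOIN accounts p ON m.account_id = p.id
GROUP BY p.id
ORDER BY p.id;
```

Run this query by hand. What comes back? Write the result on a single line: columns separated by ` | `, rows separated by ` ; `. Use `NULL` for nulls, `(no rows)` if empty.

Join each transactions row to its accounts via account_id.
Group joined rows by accounts.id; compute MIN(m.amount) per group.
  1: ids {18, 36} → MIN(m.amount)=355
  2: ids {17, 19, 27, 31, 37, 38} → MIN(m.amount)=-192
  3: ids {3, 6, 20, 22, 28} → MIN(m.amount)=-63

Sam | 355 ; Mira | -192 ; Farid | -63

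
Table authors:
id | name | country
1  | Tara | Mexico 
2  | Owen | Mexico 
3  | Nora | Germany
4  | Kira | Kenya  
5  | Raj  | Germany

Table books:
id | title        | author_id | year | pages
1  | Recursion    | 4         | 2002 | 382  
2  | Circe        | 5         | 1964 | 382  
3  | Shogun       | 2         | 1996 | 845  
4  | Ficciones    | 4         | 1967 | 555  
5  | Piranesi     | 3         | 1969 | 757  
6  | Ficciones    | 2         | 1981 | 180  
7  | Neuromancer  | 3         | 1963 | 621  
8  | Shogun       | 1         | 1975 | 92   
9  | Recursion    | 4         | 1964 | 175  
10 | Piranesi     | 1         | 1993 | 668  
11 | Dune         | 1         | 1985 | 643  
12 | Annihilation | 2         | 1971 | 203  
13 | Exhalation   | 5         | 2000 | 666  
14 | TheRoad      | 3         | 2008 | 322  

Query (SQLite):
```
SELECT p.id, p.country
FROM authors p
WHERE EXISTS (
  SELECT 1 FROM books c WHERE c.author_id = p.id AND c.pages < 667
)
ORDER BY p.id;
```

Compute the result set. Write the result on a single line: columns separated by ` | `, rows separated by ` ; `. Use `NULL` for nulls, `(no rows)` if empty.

For each authors row, check whether any books with matching author_id has pages < 667.
Keep rows where that is true.

1 | Mexico ; 2 | Mexico ; 3 | Germany ; 4 | Kenya ; 5 | Germany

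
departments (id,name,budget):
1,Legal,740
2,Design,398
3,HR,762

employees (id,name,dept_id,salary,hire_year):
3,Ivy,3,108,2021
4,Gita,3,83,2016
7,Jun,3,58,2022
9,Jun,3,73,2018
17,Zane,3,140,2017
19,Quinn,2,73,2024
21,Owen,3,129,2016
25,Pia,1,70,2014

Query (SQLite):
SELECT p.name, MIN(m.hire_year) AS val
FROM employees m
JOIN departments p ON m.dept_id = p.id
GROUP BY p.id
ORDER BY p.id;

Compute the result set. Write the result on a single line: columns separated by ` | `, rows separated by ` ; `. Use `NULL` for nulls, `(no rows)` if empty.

Legal | 2014 ; Design | 2024 ; HR | 2016

Join each employees row to its departments via dept_id.
Group joined rows by departments.id; compute MIN(m.hire_year) per group.
  1: ids {25} → MIN(m.hire_year)=2014
  2: ids {19} → MIN(m.hire_year)=2024
  3: ids {3, 4, 7, 9, 17, 21} → MIN(m.hire_year)=2016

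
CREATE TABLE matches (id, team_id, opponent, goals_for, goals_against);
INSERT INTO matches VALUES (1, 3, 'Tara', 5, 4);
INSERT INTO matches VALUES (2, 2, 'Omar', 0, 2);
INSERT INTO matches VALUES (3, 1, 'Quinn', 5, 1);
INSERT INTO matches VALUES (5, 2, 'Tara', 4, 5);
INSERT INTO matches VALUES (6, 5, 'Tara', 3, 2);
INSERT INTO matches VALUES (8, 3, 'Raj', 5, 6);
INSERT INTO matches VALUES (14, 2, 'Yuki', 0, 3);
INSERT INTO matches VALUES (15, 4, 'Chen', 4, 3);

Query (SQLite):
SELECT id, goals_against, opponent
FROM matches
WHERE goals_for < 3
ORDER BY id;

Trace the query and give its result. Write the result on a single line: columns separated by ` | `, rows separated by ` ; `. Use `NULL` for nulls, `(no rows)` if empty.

goals_for < 3: ids {2, 14}

2 | 2 | Omar ; 14 | 3 | Yuki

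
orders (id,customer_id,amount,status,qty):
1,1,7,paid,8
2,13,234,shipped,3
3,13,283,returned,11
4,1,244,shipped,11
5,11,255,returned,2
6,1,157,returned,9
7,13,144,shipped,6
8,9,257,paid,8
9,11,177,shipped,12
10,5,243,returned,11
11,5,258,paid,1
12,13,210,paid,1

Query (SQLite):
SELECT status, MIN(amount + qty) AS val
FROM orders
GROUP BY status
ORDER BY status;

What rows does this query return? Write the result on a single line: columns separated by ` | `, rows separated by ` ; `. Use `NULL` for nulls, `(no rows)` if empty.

paid | 15 ; returned | 166 ; shipped | 150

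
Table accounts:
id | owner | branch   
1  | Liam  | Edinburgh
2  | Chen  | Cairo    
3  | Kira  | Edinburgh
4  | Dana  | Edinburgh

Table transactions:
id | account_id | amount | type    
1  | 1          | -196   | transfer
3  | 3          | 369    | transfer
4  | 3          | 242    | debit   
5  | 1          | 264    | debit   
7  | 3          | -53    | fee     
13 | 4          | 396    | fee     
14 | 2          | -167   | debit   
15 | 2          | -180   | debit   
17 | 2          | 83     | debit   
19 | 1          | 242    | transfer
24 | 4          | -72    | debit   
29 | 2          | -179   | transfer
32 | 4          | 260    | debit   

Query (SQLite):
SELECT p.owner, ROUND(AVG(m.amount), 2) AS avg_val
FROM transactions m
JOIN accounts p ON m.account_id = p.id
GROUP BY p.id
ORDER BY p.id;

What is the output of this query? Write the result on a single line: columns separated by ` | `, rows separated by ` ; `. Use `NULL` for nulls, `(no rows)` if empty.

Join each transactions row to its accounts via account_id.
Group joined rows by accounts.id; compute ROUND(AVG(m.amount), 2) per group.
  1: ids {1, 5, 19} → ROUND(AVG(m.amount), 2)=103.33
  2: ids {14, 15, 17, 29} → ROUND(AVG(m.amount), 2)=-110.75
  3: ids {3, 4, 7} → ROUND(AVG(m.amount), 2)=186
  4: ids {13, 24, 32} → ROUND(AVG(m.amount), 2)=194.67

Liam | 103.33 ; Chen | -110.75 ; Kira | 186 ; Dana | 194.67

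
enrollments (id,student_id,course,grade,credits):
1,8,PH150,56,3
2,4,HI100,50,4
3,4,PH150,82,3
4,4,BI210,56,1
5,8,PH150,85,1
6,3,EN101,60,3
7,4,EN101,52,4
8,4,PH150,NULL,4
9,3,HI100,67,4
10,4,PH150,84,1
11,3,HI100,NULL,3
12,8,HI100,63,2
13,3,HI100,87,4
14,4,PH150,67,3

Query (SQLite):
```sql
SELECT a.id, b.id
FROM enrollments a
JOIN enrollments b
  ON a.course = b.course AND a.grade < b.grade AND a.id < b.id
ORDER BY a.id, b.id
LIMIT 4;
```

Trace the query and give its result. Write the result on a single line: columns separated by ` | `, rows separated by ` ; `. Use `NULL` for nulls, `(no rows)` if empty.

Pairs (a,b) with same course, a.grade < b.grade, a.id < b.id.
course groups: BI210:{4} EN101:{6,7} HI100:{2,9,11,12,13} PH150:{1,3,5,8,10,14}
Ordered by (a.id, b.id); first 4.

1 | 3 ; 1 | 5 ; 1 | 10 ; 1 | 14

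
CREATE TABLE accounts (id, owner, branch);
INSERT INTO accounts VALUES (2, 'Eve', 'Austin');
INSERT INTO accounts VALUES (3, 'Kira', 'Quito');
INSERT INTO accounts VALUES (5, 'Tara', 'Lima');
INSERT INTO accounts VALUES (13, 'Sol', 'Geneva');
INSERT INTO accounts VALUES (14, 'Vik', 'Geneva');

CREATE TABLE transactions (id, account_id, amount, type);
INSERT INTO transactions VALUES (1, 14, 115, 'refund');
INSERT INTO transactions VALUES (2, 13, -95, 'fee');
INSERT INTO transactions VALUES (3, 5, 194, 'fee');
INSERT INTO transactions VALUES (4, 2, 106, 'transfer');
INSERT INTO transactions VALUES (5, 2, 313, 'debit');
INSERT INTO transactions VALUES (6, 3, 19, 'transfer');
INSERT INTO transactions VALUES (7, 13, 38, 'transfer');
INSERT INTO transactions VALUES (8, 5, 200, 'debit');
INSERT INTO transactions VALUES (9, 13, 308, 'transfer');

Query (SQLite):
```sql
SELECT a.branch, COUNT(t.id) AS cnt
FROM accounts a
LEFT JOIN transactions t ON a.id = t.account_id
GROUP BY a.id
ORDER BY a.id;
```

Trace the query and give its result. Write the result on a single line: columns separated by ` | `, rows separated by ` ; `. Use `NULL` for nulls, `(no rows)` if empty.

Austin | 2 ; Quito | 1 ; Lima | 2 ; Geneva | 3 ; Geneva | 1

LEFT JOIN keeps every accounts row; unmatched ones get NULL for transactions columns.
Group by accounts.id and compute COUNT(t.id). COUNT(col) of an all-NULL group is 0.
  2: ids {4, 5} → COUNT(t.id)=2
  3: ids {6} → COUNT(t.id)=1
  5: ids {3, 8} → COUNT(t.id)=2
  13: ids {2, 7, 9} → COUNT(t.id)=3
  14: ids {1} → COUNT(t.id)=1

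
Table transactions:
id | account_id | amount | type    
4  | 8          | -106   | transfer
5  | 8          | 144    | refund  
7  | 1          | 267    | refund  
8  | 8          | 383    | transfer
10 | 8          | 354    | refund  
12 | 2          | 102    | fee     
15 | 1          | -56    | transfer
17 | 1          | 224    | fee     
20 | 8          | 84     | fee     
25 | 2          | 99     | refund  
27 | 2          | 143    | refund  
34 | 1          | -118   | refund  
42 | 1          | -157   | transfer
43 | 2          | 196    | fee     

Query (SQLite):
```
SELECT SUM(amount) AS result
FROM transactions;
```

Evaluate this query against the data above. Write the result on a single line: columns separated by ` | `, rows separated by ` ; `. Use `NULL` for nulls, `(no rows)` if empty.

All amount values: [-106, 144, 267, 383, 354, 102, -56, 224, 84, 99, 143, -118, -157, 196].
SUM of non-NULL values = 1559.

1559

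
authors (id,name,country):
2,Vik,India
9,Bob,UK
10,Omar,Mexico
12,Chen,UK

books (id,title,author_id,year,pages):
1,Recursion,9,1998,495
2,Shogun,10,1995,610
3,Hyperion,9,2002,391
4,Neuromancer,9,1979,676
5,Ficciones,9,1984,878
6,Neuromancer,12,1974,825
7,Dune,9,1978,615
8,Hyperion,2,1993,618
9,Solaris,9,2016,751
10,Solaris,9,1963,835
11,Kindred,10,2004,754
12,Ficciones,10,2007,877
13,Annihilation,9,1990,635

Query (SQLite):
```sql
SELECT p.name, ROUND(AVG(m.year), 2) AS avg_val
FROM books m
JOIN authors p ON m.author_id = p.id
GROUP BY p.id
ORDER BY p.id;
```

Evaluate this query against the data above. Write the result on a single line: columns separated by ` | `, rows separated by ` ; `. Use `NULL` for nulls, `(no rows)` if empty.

Vik | 1993 ; Bob | 1988.75 ; Omar | 2002 ; Chen | 1974

Join each books row to its authors via author_id.
Group joined rows by authors.id; compute ROUND(AVG(m.year), 2) per group.
  2: ids {8} → ROUND(AVG(m.year), 2)=1993
  9: ids {1, 3, 4, 5, 7, 9, 10, 13} → ROUND(AVG(m.year), 2)=1988.75
  10: ids {2, 11, 12} → ROUND(AVG(m.year), 2)=2002
  12: ids {6} → ROUND(AVG(m.year), 2)=1974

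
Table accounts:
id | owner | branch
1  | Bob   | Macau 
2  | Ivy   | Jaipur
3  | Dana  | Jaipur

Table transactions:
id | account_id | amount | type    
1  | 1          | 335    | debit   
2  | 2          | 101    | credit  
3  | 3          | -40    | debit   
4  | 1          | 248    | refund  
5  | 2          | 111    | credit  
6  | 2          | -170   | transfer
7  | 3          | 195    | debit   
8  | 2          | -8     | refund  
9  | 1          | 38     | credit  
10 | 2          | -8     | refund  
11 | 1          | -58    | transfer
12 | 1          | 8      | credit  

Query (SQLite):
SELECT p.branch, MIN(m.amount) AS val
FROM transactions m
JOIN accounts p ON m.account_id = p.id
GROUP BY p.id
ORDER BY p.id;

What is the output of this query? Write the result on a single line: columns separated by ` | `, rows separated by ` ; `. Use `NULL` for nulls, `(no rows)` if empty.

Macau | -58 ; Jaipur | -170 ; Jaipur | -40

Join each transactions row to its accounts via account_id.
Group joined rows by accounts.id; compute MIN(m.amount) per group.
  1: ids {1, 4, 9, 11, 12} → MIN(m.amount)=-58
  2: ids {2, 5, 6, 8, 10} → MIN(m.amount)=-170
  3: ids {3, 7} → MIN(m.amount)=-40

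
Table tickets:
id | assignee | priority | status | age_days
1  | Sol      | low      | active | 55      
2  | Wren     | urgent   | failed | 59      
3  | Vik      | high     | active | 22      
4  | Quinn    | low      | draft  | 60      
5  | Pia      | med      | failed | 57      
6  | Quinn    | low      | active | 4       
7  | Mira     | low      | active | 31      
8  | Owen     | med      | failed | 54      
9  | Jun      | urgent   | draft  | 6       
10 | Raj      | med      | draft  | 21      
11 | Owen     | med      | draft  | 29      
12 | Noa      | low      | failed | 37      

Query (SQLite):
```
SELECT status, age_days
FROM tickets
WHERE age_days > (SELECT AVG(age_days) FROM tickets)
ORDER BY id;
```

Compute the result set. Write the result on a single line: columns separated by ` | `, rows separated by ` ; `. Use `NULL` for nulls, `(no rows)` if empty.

active | 55 ; failed | 59 ; draft | 60 ; failed | 57 ; failed | 54 ; failed | 37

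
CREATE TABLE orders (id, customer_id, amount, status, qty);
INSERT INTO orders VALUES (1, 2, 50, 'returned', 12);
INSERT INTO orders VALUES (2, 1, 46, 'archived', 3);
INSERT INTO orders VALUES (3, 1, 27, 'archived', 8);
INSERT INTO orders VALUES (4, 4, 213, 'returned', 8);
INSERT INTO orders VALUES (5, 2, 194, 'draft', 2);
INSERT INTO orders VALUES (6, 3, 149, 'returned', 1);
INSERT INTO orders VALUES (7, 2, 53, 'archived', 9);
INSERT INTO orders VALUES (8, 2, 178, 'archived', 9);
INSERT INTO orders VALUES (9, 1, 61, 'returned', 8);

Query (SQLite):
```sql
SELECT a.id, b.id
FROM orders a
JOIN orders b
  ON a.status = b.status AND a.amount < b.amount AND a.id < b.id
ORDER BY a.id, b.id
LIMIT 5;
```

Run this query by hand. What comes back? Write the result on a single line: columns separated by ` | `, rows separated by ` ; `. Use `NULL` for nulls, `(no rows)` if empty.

1 | 4 ; 1 | 6 ; 1 | 9 ; 2 | 7 ; 2 | 8

Pairs (a,b) with same status, a.amount < b.amount, a.id < b.id.
status groups: archived:{2,3,7,8} draft:{5} returned:{1,4,6,9}
Ordered by (a.id, b.id); first 5.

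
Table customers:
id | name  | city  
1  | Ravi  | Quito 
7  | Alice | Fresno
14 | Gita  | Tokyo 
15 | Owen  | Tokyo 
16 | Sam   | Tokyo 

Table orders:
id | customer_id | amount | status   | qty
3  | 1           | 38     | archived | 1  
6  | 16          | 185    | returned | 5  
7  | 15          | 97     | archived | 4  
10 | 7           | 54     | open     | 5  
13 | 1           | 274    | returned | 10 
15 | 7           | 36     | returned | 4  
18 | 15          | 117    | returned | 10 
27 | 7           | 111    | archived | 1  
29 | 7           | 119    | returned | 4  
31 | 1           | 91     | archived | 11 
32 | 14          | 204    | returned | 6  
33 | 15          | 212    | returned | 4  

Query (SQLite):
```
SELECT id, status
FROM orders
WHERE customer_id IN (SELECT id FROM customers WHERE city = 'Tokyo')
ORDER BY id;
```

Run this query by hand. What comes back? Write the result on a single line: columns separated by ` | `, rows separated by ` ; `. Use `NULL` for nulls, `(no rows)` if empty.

6 | returned ; 7 | archived ; 18 | returned ; 32 | returned ; 33 | returned

Inner query: customers.id where city = 'Tokyo'.
Outer: keep orders rows whose customer_id is in that set.
Inner query → {14, 15, 16}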